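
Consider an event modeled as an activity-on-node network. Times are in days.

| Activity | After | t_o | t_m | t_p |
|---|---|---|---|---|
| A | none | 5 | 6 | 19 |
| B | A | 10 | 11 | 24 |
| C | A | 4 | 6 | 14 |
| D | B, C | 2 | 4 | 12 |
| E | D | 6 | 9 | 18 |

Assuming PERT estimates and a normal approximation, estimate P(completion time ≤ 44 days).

0.972

te_A = (5 + 4·6 + 19)/6 = 48/6 = 8; σ²_A = ((19−5)/6)² = 5.444
te_B = (10 + 4·11 + 24)/6 = 78/6 = 13; σ²_B = ((24−10)/6)² = 5.444
te_C = (4 + 4·6 + 14)/6 = 42/6 = 7; σ²_C = ((14−4)/6)² = 2.778
te_D = (2 + 4·4 + 12)/6 = 30/6 = 5; σ²_D = ((12−2)/6)² = 2.778
te_E = (6 + 4·9 + 18)/6 = 60/6 = 10; σ²_E = ((18−6)/6)² = 4.000

Forward pass:
ES_A = 0; EF_A = 8
ES_B = 8; EF_B = 8+13 = 21
ES_C = 8; EF_C = 8+7 = 15
ES_D = max(EF_B=21, EF_C=15) = 21; EF_D = 21+5 = 26
ES_E = 26; EF_E = 26+10 = 36
Expected project duration μ = 36 days. Critical path: A → B → D → E.

Variance along critical path = 5.444 + 5.444 + 2.778 + 4.000 = 17.667; σ = √17.667 = 4.203 days.
Z = (44 − 36) / 4.203 = 1.903
P(T ≤ 44) = Φ(1.903) ≈ 0.972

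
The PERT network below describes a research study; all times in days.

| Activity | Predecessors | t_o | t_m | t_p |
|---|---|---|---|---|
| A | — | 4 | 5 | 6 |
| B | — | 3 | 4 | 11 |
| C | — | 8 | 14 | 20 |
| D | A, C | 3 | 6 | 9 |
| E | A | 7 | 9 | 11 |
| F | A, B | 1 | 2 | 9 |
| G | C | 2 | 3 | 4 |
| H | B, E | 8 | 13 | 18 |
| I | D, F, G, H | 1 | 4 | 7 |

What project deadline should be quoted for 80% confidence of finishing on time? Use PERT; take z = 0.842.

te_A = (4 + 4·5 + 6)/6 = 30/6 = 5; σ²_A = ((6−4)/6)² = 0.111
te_B = (3 + 4·4 + 11)/6 = 30/6 = 5; σ²_B = ((11−3)/6)² = 1.778
te_C = (8 + 4·14 + 20)/6 = 84/6 = 14; σ²_C = ((20−8)/6)² = 4.000
te_D = (3 + 4·6 + 9)/6 = 36/6 = 6; σ²_D = ((9−3)/6)² = 1.000
te_E = (7 + 4·9 + 11)/6 = 54/6 = 9; σ²_E = ((11−7)/6)² = 0.444
te_F = (1 + 4·2 + 9)/6 = 18/6 = 3; σ²_F = ((9−1)/6)² = 1.778
te_G = (2 + 4·3 + 4)/6 = 18/6 = 3; σ²_G = ((4−2)/6)² = 0.111
te_H = (8 + 4·13 + 18)/6 = 78/6 = 13; σ²_H = ((18−8)/6)² = 2.778
te_I = (1 + 4·4 + 7)/6 = 24/6 = 4; σ²_I = ((7−1)/6)² = 1.000

Forward pass:
ES_A = 0; EF_A = 5
ES_B = 0; EF_B = 5
ES_C = 0; EF_C = 14
ES_D = max(EF_A=5, EF_C=14) = 14; EF_D = 14+6 = 20
ES_E = 5; EF_E = 5+9 = 14
ES_F = max(EF_A=5, EF_B=5) = 5; EF_F = 5+3 = 8
ES_G = 14; EF_G = 14+3 = 17
ES_H = max(EF_B=5, EF_E=14) = 14; EF_H = 14+13 = 27
ES_I = max(EF_D=20, EF_F=8, EF_G=17, EF_H=27) = 27; EF_I = 27+4 = 31
Expected project duration μ = 31 days. Critical path: A → E → H → I.

Variance along critical path = 0.111 + 0.444 + 2.778 + 1.000 = 4.333; σ = 2.082 days.
D = μ + z·σ = 31 + 0.842·2.082 = 32.8 days

32.8 days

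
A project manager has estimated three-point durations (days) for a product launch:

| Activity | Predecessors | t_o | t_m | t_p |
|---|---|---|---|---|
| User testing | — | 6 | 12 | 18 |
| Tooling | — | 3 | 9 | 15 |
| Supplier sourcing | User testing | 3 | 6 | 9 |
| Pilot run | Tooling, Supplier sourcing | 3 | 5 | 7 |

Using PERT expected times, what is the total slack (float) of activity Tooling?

te_User testing = (6 + 4·12 + 18)/6 = 72/6 = 12
te_Tooling = (3 + 4·9 + 15)/6 = 54/6 = 9
te_Supplier sourcing = (3 + 4·6 + 9)/6 = 36/6 = 6
te_Pilot run = (3 + 4·5 + 7)/6 = 30/6 = 5

Forward pass:
ES_User testing = 0; EF_User testing = 12
ES_Tooling = 0; EF_Tooling = 9
ES_Supplier sourcing = 12; EF_Supplier sourcing = 12+6 = 18
ES_Pilot run = max(EF_Tooling=9, EF_Supplier sourcing=18) = 18; EF_Pilot run = 18+5 = 23
Expected project duration μ = 23 days. Critical path: User testing → Supplier sourcing → Pilot run.

Backward pass:
LF_Pilot run = 23; LS_Pilot run = 23−5 = 18
LF_Supplier sourcing = LS_Pilot run = 18; LS_Supplier sourcing = 18−6 = 12
LF_Tooling = LS_Pilot run = 18; LS_Tooling = 18−9 = 9
LF_User testing = LS_Supplier sourcing = 12; LS_User testing = 12−12 = 0
Slack_Tooling = LS_Tooling − ES_Tooling = 9 − 0 = 9

9 days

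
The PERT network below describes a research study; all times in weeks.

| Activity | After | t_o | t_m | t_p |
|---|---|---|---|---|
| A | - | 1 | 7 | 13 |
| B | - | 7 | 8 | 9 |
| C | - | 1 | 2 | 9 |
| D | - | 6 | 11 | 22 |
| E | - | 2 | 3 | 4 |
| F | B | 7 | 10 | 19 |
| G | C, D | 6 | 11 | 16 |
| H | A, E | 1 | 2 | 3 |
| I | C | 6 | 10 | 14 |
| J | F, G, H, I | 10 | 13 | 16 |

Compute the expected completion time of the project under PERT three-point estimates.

te_A = (1 + 4·7 + 13)/6 = 42/6 = 7
te_B = (7 + 4·8 + 9)/6 = 48/6 = 8
te_C = (1 + 4·2 + 9)/6 = 18/6 = 3
te_D = (6 + 4·11 + 22)/6 = 72/6 = 12
te_E = (2 + 4·3 + 4)/6 = 18/6 = 3
te_F = (7 + 4·10 + 19)/6 = 66/6 = 11
te_G = (6 + 4·11 + 16)/6 = 66/6 = 11
te_H = (1 + 4·2 + 3)/6 = 12/6 = 2
te_I = (6 + 4·10 + 14)/6 = 60/6 = 10
te_J = (10 + 4·13 + 16)/6 = 78/6 = 13

Forward pass:
ES_A = 0; EF_A = 7
ES_B = 0; EF_B = 8
ES_C = 0; EF_C = 3
ES_D = 0; EF_D = 12
ES_E = 0; EF_E = 3
ES_F = 8; EF_F = 8+11 = 19
ES_G = max(EF_C=3, EF_D=12) = 12; EF_G = 12+11 = 23
ES_H = max(EF_A=7, EF_E=3) = 7; EF_H = 7+2 = 9
ES_I = 3; EF_I = 3+10 = 13
ES_J = max(EF_F=19, EF_G=23, EF_H=9, EF_I=13) = 23; EF_J = 23+13 = 36
Expected project duration μ = 36 weeks. Critical path: D → G → J.

36 weeks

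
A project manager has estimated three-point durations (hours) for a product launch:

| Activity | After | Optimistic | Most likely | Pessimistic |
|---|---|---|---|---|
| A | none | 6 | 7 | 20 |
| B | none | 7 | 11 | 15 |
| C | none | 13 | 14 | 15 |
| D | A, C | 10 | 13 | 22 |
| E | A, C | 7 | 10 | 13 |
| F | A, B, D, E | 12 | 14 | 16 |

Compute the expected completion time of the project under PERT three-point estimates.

te_A = (6 + 4·7 + 20)/6 = 54/6 = 9
te_B = (7 + 4·11 + 15)/6 = 66/6 = 11
te_C = (13 + 4·14 + 15)/6 = 84/6 = 14
te_D = (10 + 4·13 + 22)/6 = 84/6 = 14
te_E = (7 + 4·10 + 13)/6 = 60/6 = 10
te_F = (12 + 4·14 + 16)/6 = 84/6 = 14

Forward pass:
ES_A = 0; EF_A = 9
ES_B = 0; EF_B = 11
ES_C = 0; EF_C = 14
ES_D = max(EF_A=9, EF_C=14) = 14; EF_D = 14+14 = 28
ES_E = max(EF_A=9, EF_C=14) = 14; EF_E = 14+10 = 24
ES_F = max(EF_A=9, EF_B=11, EF_D=28, EF_E=24) = 28; EF_F = 28+14 = 42
Expected project duration μ = 42 hours. Critical path: C → D → F.

42 hours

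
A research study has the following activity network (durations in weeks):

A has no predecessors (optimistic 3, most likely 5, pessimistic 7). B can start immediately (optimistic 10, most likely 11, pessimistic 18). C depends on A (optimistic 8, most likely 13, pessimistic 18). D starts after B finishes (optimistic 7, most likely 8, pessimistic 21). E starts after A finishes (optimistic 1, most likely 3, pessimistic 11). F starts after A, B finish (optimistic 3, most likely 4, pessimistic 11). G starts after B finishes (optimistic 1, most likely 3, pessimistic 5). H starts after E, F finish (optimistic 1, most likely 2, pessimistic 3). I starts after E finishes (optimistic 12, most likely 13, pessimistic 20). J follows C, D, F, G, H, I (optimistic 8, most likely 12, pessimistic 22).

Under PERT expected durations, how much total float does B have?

te_A = (3 + 4·5 + 7)/6 = 30/6 = 5
te_B = (10 + 4·11 + 18)/6 = 72/6 = 12
te_C = (8 + 4·13 + 18)/6 = 78/6 = 13
te_D = (7 + 4·8 + 21)/6 = 60/6 = 10
te_E = (1 + 4·3 + 11)/6 = 24/6 = 4
te_F = (3 + 4·4 + 11)/6 = 30/6 = 5
te_G = (1 + 4·3 + 5)/6 = 18/6 = 3
te_H = (1 + 4·2 + 3)/6 = 12/6 = 2
te_I = (12 + 4·13 + 20)/6 = 84/6 = 14
te_J = (8 + 4·12 + 22)/6 = 78/6 = 13

Forward pass:
ES_A = 0; EF_A = 5
ES_B = 0; EF_B = 12
ES_C = 5; EF_C = 5+13 = 18
ES_D = 12; EF_D = 12+10 = 22
ES_E = 5; EF_E = 5+4 = 9
ES_F = max(EF_A=5, EF_B=12) = 12; EF_F = 12+5 = 17
ES_G = 12; EF_G = 12+3 = 15
ES_H = max(EF_E=9, EF_F=17) = 17; EF_H = 17+2 = 19
ES_I = 9; EF_I = 9+14 = 23
ES_J = max(EF_C=18, EF_D=22, EF_F=17, EF_G=15, EF_H=19, EF_I=23) = 23; EF_J = 23+13 = 36
Expected project duration μ = 36 weeks. Critical path: A → E → I → J.

Backward pass:
LF_J = 36; LS_J = 36−13 = 23
LF_I = LS_J = 23; LS_I = 23−14 = 9
LF_H = LS_J = 23; LS_H = 23−2 = 21
LF_G = LS_J = 23; LS_G = 23−3 = 20
LF_F = min(LS_H=21, LS_J=23) = 21; LS_F = 21−5 = 16
LF_E = min(LS_H=21, LS_I=9) = 9; LS_E = 9−4 = 5
LF_D = LS_J = 23; LS_D = 23−10 = 13
LF_C = LS_J = 23; LS_C = 23−13 = 10
LF_B = min(LS_D=13, LS_F=16, LS_G=20) = 13; LS_B = 13−12 = 1
LF_A = min(LS_C=10, LS_E=5, LS_F=16) = 5; LS_A = 5−5 = 0
Slack_B = LS_B − ES_B = 1 − 0 = 1

1 weeks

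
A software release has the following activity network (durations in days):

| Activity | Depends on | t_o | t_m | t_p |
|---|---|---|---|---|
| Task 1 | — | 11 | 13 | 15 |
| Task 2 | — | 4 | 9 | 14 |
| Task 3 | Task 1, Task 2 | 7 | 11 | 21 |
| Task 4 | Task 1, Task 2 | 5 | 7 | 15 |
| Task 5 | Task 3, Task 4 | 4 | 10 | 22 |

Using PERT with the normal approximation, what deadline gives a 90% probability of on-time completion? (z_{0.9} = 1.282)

40.9 days

te_Task 1 = (11 + 4·13 + 15)/6 = 78/6 = 13; σ²_Task 1 = ((15−11)/6)² = 0.444
te_Task 2 = (4 + 4·9 + 14)/6 = 54/6 = 9; σ²_Task 2 = ((14−4)/6)² = 2.778
te_Task 3 = (7 + 4·11 + 21)/6 = 72/6 = 12; σ²_Task 3 = ((21−7)/6)² = 5.444
te_Task 4 = (5 + 4·7 + 15)/6 = 48/6 = 8; σ²_Task 4 = ((15−5)/6)² = 2.778
te_Task 5 = (4 + 4·10 + 22)/6 = 66/6 = 11; σ²_Task 5 = ((22−4)/6)² = 9.000

Forward pass:
ES_Task 1 = 0; EF_Task 1 = 13
ES_Task 2 = 0; EF_Task 2 = 9
ES_Task 3 = max(EF_Task 1=13, EF_Task 2=9) = 13; EF_Task 3 = 13+12 = 25
ES_Task 4 = max(EF_Task 1=13, EF_Task 2=9) = 13; EF_Task 4 = 13+8 = 21
ES_Task 5 = max(EF_Task 3=25, EF_Task 4=21) = 25; EF_Task 5 = 25+11 = 36
Expected project duration μ = 36 days. Critical path: Task 1 → Task 3 → Task 5.

Variance along critical path = 0.444 + 5.444 + 9.000 = 14.889; σ = 3.859 days.
D = μ + z·σ = 36 + 1.282·3.859 = 40.9 days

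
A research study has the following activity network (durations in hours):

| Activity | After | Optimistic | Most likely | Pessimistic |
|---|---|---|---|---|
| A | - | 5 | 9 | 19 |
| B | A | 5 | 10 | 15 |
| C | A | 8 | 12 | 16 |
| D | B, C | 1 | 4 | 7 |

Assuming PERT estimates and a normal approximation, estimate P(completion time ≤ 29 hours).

0.852

te_A = (5 + 4·9 + 19)/6 = 60/6 = 10; σ²_A = ((19−5)/6)² = 5.444
te_B = (5 + 4·10 + 15)/6 = 60/6 = 10; σ²_B = ((15−5)/6)² = 2.778
te_C = (8 + 4·12 + 16)/6 = 72/6 = 12; σ²_C = ((16−8)/6)² = 1.778
te_D = (1 + 4·4 + 7)/6 = 24/6 = 4; σ²_D = ((7−1)/6)² = 1.000

Forward pass:
ES_A = 0; EF_A = 10
ES_B = 10; EF_B = 10+10 = 20
ES_C = 10; EF_C = 10+12 = 22
ES_D = max(EF_B=20, EF_C=22) = 22; EF_D = 22+4 = 26
Expected project duration μ = 26 hours. Critical path: A → C → D.

Variance along critical path = 5.444 + 1.778 + 1.000 = 8.222; σ = √8.222 = 2.867 hours.
Z = (29 − 26) / 2.867 = 1.046
P(T ≤ 29) = Φ(1.046) ≈ 0.852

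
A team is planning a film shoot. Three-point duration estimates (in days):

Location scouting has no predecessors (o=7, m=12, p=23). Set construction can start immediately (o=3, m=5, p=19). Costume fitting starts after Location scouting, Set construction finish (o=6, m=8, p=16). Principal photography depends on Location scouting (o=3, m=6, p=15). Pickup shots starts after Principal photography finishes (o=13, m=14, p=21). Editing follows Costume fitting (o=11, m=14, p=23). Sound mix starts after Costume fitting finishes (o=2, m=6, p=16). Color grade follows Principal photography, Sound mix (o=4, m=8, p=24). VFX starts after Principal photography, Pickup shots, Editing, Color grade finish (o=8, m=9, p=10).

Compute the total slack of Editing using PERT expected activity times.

te_Location scouting = (7 + 4·12 + 23)/6 = 78/6 = 13
te_Set construction = (3 + 4·5 + 19)/6 = 42/6 = 7
te_Costume fitting = (6 + 4·8 + 16)/6 = 54/6 = 9
te_Principal photography = (3 + 4·6 + 15)/6 = 42/6 = 7
te_Pickup shots = (13 + 4·14 + 21)/6 = 90/6 = 15
te_Editing = (11 + 4·14 + 23)/6 = 90/6 = 15
te_Sound mix = (2 + 4·6 + 16)/6 = 42/6 = 7
te_Color grade = (4 + 4·8 + 24)/6 = 60/6 = 10
te_VFX = (8 + 4·9 + 10)/6 = 54/6 = 9

Forward pass:
ES_Location scouting = 0; EF_Location scouting = 13
ES_Set construction = 0; EF_Set construction = 7
ES_Costume fitting = max(EF_Location scouting=13, EF_Set construction=7) = 13; EF_Costume fitting = 13+9 = 22
ES_Principal photography = 13; EF_Principal photography = 13+7 = 20
ES_Pickup shots = 20; EF_Pickup shots = 20+15 = 35
ES_Editing = 22; EF_Editing = 22+15 = 37
ES_Sound mix = 22; EF_Sound mix = 22+7 = 29
ES_Color grade = max(EF_Principal photography=20, EF_Sound mix=29) = 29; EF_Color grade = 29+10 = 39
ES_VFX = max(EF_Principal photography=20, EF_Pickup shots=35, EF_Editing=37, EF_Color grade=39) = 39; EF_VFX = 39+9 = 48
Expected project duration μ = 48 days. Critical path: Location scouting → Costume fitting → Sound mix → Color grade → VFX.

Backward pass:
LF_VFX = 48; LS_VFX = 48−9 = 39
LF_Color grade = LS_VFX = 39; LS_Color grade = 39−10 = 29
LF_Sound mix = LS_Color grade = 29; LS_Sound mix = 29−7 = 22
LF_Editing = LS_VFX = 39; LS_Editing = 39−15 = 24
LF_Pickup shots = LS_VFX = 39; LS_Pickup shots = 39−15 = 24
LF_Principal photography = min(LS_Pickup shots=24, LS_Color grade=29, LS_VFX=39) = 24; LS_Principal photography = 24−7 = 17
LF_Costume fitting = min(LS_Editing=24, LS_Sound mix=22) = 22; LS_Costume fitting = 22−9 = 13
LF_Set construction = LS_Costume fitting = 13; LS_Set construction = 13−7 = 6
LF_Location scouting = min(LS_Costume fitting=13, LS_Principal photography=17) = 13; LS_Location scouting = 13−13 = 0
Slack_Editing = LS_Editing − ES_Editing = 24 − 22 = 2

2 days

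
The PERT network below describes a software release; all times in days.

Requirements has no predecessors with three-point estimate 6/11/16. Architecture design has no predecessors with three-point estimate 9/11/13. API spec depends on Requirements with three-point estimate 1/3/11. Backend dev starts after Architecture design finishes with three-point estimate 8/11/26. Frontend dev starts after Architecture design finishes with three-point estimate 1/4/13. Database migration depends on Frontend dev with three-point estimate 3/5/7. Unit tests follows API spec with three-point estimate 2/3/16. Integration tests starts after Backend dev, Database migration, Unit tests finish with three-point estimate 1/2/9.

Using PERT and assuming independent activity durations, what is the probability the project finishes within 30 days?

te_Requirements = (6 + 4·11 + 16)/6 = 66/6 = 11; σ²_Requirements = ((16−6)/6)² = 2.778
te_Architecture design = (9 + 4·11 + 13)/6 = 66/6 = 11; σ²_Architecture design = ((13−9)/6)² = 0.444
te_API spec = (1 + 4·3 + 11)/6 = 24/6 = 4; σ²_API spec = ((11−1)/6)² = 2.778
te_Backend dev = (8 + 4·11 + 26)/6 = 78/6 = 13; σ²_Backend dev = ((26−8)/6)² = 9.000
te_Frontend dev = (1 + 4·4 + 13)/6 = 30/6 = 5; σ²_Frontend dev = ((13−1)/6)² = 4.000
te_Database migration = (3 + 4·5 + 7)/6 = 30/6 = 5; σ²_Database migration = ((7−3)/6)² = 0.444
te_Unit tests = (2 + 4·3 + 16)/6 = 30/6 = 5; σ²_Unit tests = ((16−2)/6)² = 5.444
te_Integration tests = (1 + 4·2 + 9)/6 = 18/6 = 3; σ²_Integration tests = ((9−1)/6)² = 1.778

Forward pass:
ES_Requirements = 0; EF_Requirements = 11
ES_Architecture design = 0; EF_Architecture design = 11
ES_API spec = 11; EF_API spec = 11+4 = 15
ES_Backend dev = 11; EF_Backend dev = 11+13 = 24
ES_Frontend dev = 11; EF_Frontend dev = 11+5 = 16
ES_Database migration = 16; EF_Database migration = 16+5 = 21
ES_Unit tests = 15; EF_Unit tests = 15+5 = 20
ES_Integration tests = max(EF_Backend dev=24, EF_Database migration=21, EF_Unit tests=20) = 24; EF_Integration tests = 24+3 = 27
Expected project duration μ = 27 days. Critical path: Architecture design → Backend dev → Integration tests.

Variance along critical path = 0.444 + 9.000 + 1.778 = 11.222; σ = √11.222 = 3.350 days.
Z = (30 − 27) / 3.350 = 0.896
P(T ≤ 30) = Φ(0.896) ≈ 0.815

0.815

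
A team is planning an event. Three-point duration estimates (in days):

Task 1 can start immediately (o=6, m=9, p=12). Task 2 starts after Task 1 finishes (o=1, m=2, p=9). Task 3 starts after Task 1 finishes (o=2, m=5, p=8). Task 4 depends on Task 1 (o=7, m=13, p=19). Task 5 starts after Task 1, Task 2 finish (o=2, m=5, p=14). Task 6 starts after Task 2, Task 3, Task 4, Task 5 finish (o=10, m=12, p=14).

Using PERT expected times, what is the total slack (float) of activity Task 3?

te_Task 1 = (6 + 4·9 + 12)/6 = 54/6 = 9
te_Task 2 = (1 + 4·2 + 9)/6 = 18/6 = 3
te_Task 3 = (2 + 4·5 + 8)/6 = 30/6 = 5
te_Task 4 = (7 + 4·13 + 19)/6 = 78/6 = 13
te_Task 5 = (2 + 4·5 + 14)/6 = 36/6 = 6
te_Task 6 = (10 + 4·12 + 14)/6 = 72/6 = 12

Forward pass:
ES_Task 1 = 0; EF_Task 1 = 9
ES_Task 2 = 9; EF_Task 2 = 9+3 = 12
ES_Task 3 = 9; EF_Task 3 = 9+5 = 14
ES_Task 4 = 9; EF_Task 4 = 9+13 = 22
ES_Task 5 = max(EF_Task 1=9, EF_Task 2=12) = 12; EF_Task 5 = 12+6 = 18
ES_Task 6 = max(EF_Task 2=12, EF_Task 3=14, EF_Task 4=22, EF_Task 5=18) = 22; EF_Task 6 = 22+12 = 34
Expected project duration μ = 34 days. Critical path: Task 1 → Task 4 → Task 6.

Backward pass:
LF_Task 6 = 34; LS_Task 6 = 34−12 = 22
LF_Task 5 = LS_Task 6 = 22; LS_Task 5 = 22−6 = 16
LF_Task 4 = LS_Task 6 = 22; LS_Task 4 = 22−13 = 9
LF_Task 3 = LS_Task 6 = 22; LS_Task 3 = 22−5 = 17
LF_Task 2 = min(LS_Task 5=16, LS_Task 6=22) = 16; LS_Task 2 = 16−3 = 13
LF_Task 1 = min(LS_Task 2=13, LS_Task 3=17, LS_Task 4=9, LS_Task 5=16) = 9; LS_Task 1 = 9−9 = 0
Slack_Task 3 = LS_Task 3 − ES_Task 3 = 17 − 9 = 8

8 days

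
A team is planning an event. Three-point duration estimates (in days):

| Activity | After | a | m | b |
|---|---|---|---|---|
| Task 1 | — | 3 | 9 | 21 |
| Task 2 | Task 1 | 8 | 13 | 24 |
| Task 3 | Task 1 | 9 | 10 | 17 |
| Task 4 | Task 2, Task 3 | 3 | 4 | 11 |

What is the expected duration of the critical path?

te_Task 1 = (3 + 4·9 + 21)/6 = 60/6 = 10
te_Task 2 = (8 + 4·13 + 24)/6 = 84/6 = 14
te_Task 3 = (9 + 4·10 + 17)/6 = 66/6 = 11
te_Task 4 = (3 + 4·4 + 11)/6 = 30/6 = 5

Forward pass:
ES_Task 1 = 0; EF_Task 1 = 10
ES_Task 2 = 10; EF_Task 2 = 10+14 = 24
ES_Task 3 = 10; EF_Task 3 = 10+11 = 21
ES_Task 4 = max(EF_Task 2=24, EF_Task 3=21) = 24; EF_Task 4 = 24+5 = 29
Expected project duration μ = 29 days. Critical path: Task 1 → Task 2 → Task 4.

29 days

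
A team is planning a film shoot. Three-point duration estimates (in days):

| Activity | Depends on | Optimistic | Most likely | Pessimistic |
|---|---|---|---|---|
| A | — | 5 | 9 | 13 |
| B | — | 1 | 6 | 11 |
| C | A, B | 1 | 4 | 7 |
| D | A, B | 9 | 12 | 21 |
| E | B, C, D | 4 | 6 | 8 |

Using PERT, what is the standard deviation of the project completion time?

te_A = (5 + 4·9 + 13)/6 = 54/6 = 9; σ²_A = ((13−5)/6)² = 1.778
te_B = (1 + 4·6 + 11)/6 = 36/6 = 6; σ²_B = ((11−1)/6)² = 2.778
te_C = (1 + 4·4 + 7)/6 = 24/6 = 4; σ²_C = ((7−1)/6)² = 1.000
te_D = (9 + 4·12 + 21)/6 = 78/6 = 13; σ²_D = ((21−9)/6)² = 4.000
te_E = (4 + 4·6 + 8)/6 = 36/6 = 6; σ²_E = ((8−4)/6)² = 0.444

Forward pass:
ES_A = 0; EF_A = 9
ES_B = 0; EF_B = 6
ES_C = max(EF_A=9, EF_B=6) = 9; EF_C = 9+4 = 13
ES_D = max(EF_A=9, EF_B=6) = 9; EF_D = 9+13 = 22
ES_E = max(EF_B=6, EF_C=13, EF_D=22) = 22; EF_E = 22+6 = 28
Expected project duration μ = 28 days. Critical path: A → D → E.

Variance along critical path = 1.778 + 4.000 + 0.444 = 6.222
σ = √6.222 = 2.494 days

2.49 days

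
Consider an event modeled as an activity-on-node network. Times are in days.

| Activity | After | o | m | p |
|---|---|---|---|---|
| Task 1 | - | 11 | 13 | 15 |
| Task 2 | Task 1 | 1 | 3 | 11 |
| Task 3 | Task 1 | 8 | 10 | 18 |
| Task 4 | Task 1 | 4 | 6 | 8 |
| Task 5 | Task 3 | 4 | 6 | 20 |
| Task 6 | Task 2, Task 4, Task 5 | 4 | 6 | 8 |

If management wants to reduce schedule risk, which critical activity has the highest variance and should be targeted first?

Task 5

te_Task 1 = (11 + 4·13 + 15)/6 = 78/6 = 13; σ²_Task 1 = ((15−11)/6)² = 0.444
te_Task 2 = (1 + 4·3 + 11)/6 = 24/6 = 4; σ²_Task 2 = ((11−1)/6)² = 2.778
te_Task 3 = (8 + 4·10 + 18)/6 = 66/6 = 11; σ²_Task 3 = ((18−8)/6)² = 2.778
te_Task 4 = (4 + 4·6 + 8)/6 = 36/6 = 6; σ²_Task 4 = ((8−4)/6)² = 0.444
te_Task 5 = (4 + 4·6 + 20)/6 = 48/6 = 8; σ²_Task 5 = ((20−4)/6)² = 7.111
te_Task 6 = (4 + 4·6 + 8)/6 = 36/6 = 6; σ²_Task 6 = ((8−4)/6)² = 0.444

Forward pass:
ES_Task 1 = 0; EF_Task 1 = 13
ES_Task 2 = 13; EF_Task 2 = 13+4 = 17
ES_Task 3 = 13; EF_Task 3 = 13+11 = 24
ES_Task 4 = 13; EF_Task 4 = 13+6 = 19
ES_Task 5 = 24; EF_Task 5 = 24+8 = 32
ES_Task 6 = max(EF_Task 2=17, EF_Task 4=19, EF_Task 5=32) = 32; EF_Task 6 = 32+6 = 38
Expected project duration μ = 38 days. Critical path: Task 1 → Task 3 → Task 5 → Task 6.

Variances on critical path: σ²_Task 1=0.444, σ²_Task 3=2.778, σ²_Task 5=7.111, σ²_Task 6=0.444.
Largest is σ²_Task 5 = 7.111.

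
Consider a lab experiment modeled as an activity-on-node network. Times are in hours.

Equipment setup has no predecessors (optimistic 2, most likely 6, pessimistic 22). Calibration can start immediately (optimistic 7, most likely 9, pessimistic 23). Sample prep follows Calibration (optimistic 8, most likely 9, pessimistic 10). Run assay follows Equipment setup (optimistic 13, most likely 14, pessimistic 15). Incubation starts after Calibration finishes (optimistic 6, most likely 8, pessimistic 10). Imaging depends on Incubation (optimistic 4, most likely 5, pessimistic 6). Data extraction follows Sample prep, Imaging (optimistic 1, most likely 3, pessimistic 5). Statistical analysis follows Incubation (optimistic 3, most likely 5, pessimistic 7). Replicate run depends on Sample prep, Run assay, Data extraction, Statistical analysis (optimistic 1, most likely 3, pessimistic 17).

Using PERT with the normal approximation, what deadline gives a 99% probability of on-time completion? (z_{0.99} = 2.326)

41.1 hours

te_Equipment setup = (2 + 4·6 + 22)/6 = 48/6 = 8; σ²_Equipment setup = ((22−2)/6)² = 11.111
te_Calibration = (7 + 4·9 + 23)/6 = 66/6 = 11; σ²_Calibration = ((23−7)/6)² = 7.111
te_Sample prep = (8 + 4·9 + 10)/6 = 54/6 = 9; σ²_Sample prep = ((10−8)/6)² = 0.111
te_Run assay = (13 + 4·14 + 15)/6 = 84/6 = 14; σ²_Run assay = ((15−13)/6)² = 0.111
te_Incubation = (6 + 4·8 + 10)/6 = 48/6 = 8; σ²_Incubation = ((10−6)/6)² = 0.444
te_Imaging = (4 + 4·5 + 6)/6 = 30/6 = 5; σ²_Imaging = ((6−4)/6)² = 0.111
te_Data extraction = (1 + 4·3 + 5)/6 = 18/6 = 3; σ²_Data extraction = ((5−1)/6)² = 0.444
te_Statistical analysis = (3 + 4·5 + 7)/6 = 30/6 = 5; σ²_Statistical analysis = ((7−3)/6)² = 0.444
te_Replicate run = (1 + 4·3 + 17)/6 = 30/6 = 5; σ²_Replicate run = ((17−1)/6)² = 7.111

Forward pass:
ES_Equipment setup = 0; EF_Equipment setup = 8
ES_Calibration = 0; EF_Calibration = 11
ES_Sample prep = 11; EF_Sample prep = 11+9 = 20
ES_Run assay = 8; EF_Run assay = 8+14 = 22
ES_Incubation = 11; EF_Incubation = 11+8 = 19
ES_Imaging = 19; EF_Imaging = 19+5 = 24
ES_Data extraction = max(EF_Sample prep=20, EF_Imaging=24) = 24; EF_Data extraction = 24+3 = 27
ES_Statistical analysis = 19; EF_Statistical analysis = 19+5 = 24
ES_Replicate run = max(EF_Sample prep=20, EF_Run assay=22, EF_Data extraction=27, EF_Statistical analysis=24) = 27; EF_Replicate run = 27+5 = 32
Expected project duration μ = 32 hours. Critical path: Calibration → Incubation → Imaging → Data extraction → Replicate run.

Variance along critical path = 7.111 + 0.444 + 0.111 + 0.444 + 7.111 = 15.222; σ = 3.902 hours.
D = μ + z·σ = 32 + 2.326·3.902 = 41.1 hours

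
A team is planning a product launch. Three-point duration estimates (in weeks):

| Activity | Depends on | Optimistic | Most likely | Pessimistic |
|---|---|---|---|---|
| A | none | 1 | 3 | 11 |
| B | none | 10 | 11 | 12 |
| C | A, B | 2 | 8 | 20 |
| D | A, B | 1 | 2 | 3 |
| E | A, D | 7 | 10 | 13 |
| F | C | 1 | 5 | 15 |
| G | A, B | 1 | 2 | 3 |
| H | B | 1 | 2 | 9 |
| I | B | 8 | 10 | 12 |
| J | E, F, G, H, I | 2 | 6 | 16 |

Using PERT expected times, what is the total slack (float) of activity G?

te_A = (1 + 4·3 + 11)/6 = 24/6 = 4
te_B = (10 + 4·11 + 12)/6 = 66/6 = 11
te_C = (2 + 4·8 + 20)/6 = 54/6 = 9
te_D = (1 + 4·2 + 3)/6 = 12/6 = 2
te_E = (7 + 4·10 + 13)/6 = 60/6 = 10
te_F = (1 + 4·5 + 15)/6 = 36/6 = 6
te_G = (1 + 4·2 + 3)/6 = 12/6 = 2
te_H = (1 + 4·2 + 9)/6 = 18/6 = 3
te_I = (8 + 4·10 + 12)/6 = 60/6 = 10
te_J = (2 + 4·6 + 16)/6 = 42/6 = 7

Forward pass:
ES_A = 0; EF_A = 4
ES_B = 0; EF_B = 11
ES_C = max(EF_A=4, EF_B=11) = 11; EF_C = 11+9 = 20
ES_D = max(EF_A=4, EF_B=11) = 11; EF_D = 11+2 = 13
ES_E = max(EF_A=4, EF_D=13) = 13; EF_E = 13+10 = 23
ES_F = 20; EF_F = 20+6 = 26
ES_G = max(EF_A=4, EF_B=11) = 11; EF_G = 11+2 = 13
ES_H = 11; EF_H = 11+3 = 14
ES_I = 11; EF_I = 11+10 = 21
ES_J = max(EF_E=23, EF_F=26, EF_G=13, EF_H=14, EF_I=21) = 26; EF_J = 26+7 = 33
Expected project duration μ = 33 weeks. Critical path: B → C → F → J.

Backward pass:
LF_J = 33; LS_J = 33−7 = 26
LF_I = LS_J = 26; LS_I = 26−10 = 16
LF_H = LS_J = 26; LS_H = 26−3 = 23
LF_G = LS_J = 26; LS_G = 26−2 = 24
LF_F = LS_J = 26; LS_F = 26−6 = 20
LF_E = LS_J = 26; LS_E = 26−10 = 16
LF_D = LS_E = 16; LS_D = 16−2 = 14
LF_C = LS_F = 20; LS_C = 20−9 = 11
LF_B = min(LS_C=11, LS_D=14, LS_G=24, LS_H=23, LS_I=16) = 11; LS_B = 11−11 = 0
LF_A = min(LS_C=11, LS_D=14, LS_E=16, LS_G=24) = 11; LS_A = 11−4 = 7
Slack_G = LS_G − ES_G = 24 − 11 = 13

13 weeks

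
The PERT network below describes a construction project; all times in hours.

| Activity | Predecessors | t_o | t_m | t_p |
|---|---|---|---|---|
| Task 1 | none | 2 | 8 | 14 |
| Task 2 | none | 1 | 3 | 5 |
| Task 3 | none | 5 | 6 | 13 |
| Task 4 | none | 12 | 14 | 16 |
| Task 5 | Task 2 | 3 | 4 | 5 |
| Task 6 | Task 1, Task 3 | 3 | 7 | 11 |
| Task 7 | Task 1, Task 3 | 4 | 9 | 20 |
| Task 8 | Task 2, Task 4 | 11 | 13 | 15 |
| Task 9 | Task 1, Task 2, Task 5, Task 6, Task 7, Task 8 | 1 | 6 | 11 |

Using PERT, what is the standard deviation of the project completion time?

1.91 hours

te_Task 1 = (2 + 4·8 + 14)/6 = 48/6 = 8; σ²_Task 1 = ((14−2)/6)² = 4.000
te_Task 2 = (1 + 4·3 + 5)/6 = 18/6 = 3; σ²_Task 2 = ((5−1)/6)² = 0.444
te_Task 3 = (5 + 4·6 + 13)/6 = 42/6 = 7; σ²_Task 3 = ((13−5)/6)² = 1.778
te_Task 4 = (12 + 4·14 + 16)/6 = 84/6 = 14; σ²_Task 4 = ((16−12)/6)² = 0.444
te_Task 5 = (3 + 4·4 + 5)/6 = 24/6 = 4; σ²_Task 5 = ((5−3)/6)² = 0.111
te_Task 6 = (3 + 4·7 + 11)/6 = 42/6 = 7; σ²_Task 6 = ((11−3)/6)² = 1.778
te_Task 7 = (4 + 4·9 + 20)/6 = 60/6 = 10; σ²_Task 7 = ((20−4)/6)² = 7.111
te_Task 8 = (11 + 4·13 + 15)/6 = 78/6 = 13; σ²_Task 8 = ((15−11)/6)² = 0.444
te_Task 9 = (1 + 4·6 + 11)/6 = 36/6 = 6; σ²_Task 9 = ((11−1)/6)² = 2.778

Forward pass:
ES_Task 1 = 0; EF_Task 1 = 8
ES_Task 2 = 0; EF_Task 2 = 3
ES_Task 3 = 0; EF_Task 3 = 7
ES_Task 4 = 0; EF_Task 4 = 14
ES_Task 5 = 3; EF_Task 5 = 3+4 = 7
ES_Task 6 = max(EF_Task 1=8, EF_Task 3=7) = 8; EF_Task 6 = 8+7 = 15
ES_Task 7 = max(EF_Task 1=8, EF_Task 3=7) = 8; EF_Task 7 = 8+10 = 18
ES_Task 8 = max(EF_Task 2=3, EF_Task 4=14) = 14; EF_Task 8 = 14+13 = 27
ES_Task 9 = max(EF_Task 1=8, EF_Task 2=3, EF_Task 5=7, EF_Task 6=15, EF_Task 7=18, EF_Task 8=27) = 27; EF_Task 9 = 27+6 = 33
Expected project duration μ = 33 hours. Critical path: Task 4 → Task 8 → Task 9.

Variance along critical path = 0.444 + 0.444 + 2.778 = 3.667
σ = √3.667 = 1.915 hours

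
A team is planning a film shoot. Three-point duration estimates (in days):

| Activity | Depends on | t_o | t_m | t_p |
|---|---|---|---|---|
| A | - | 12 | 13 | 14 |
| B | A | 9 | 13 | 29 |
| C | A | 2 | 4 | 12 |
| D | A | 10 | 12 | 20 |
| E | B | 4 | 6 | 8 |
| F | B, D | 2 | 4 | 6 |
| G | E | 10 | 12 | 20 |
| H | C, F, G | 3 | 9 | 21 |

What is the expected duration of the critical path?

te_A = (12 + 4·13 + 14)/6 = 78/6 = 13
te_B = (9 + 4·13 + 29)/6 = 90/6 = 15
te_C = (2 + 4·4 + 12)/6 = 30/6 = 5
te_D = (10 + 4·12 + 20)/6 = 78/6 = 13
te_E = (4 + 4·6 + 8)/6 = 36/6 = 6
te_F = (2 + 4·4 + 6)/6 = 24/6 = 4
te_G = (10 + 4·12 + 20)/6 = 78/6 = 13
te_H = (3 + 4·9 + 21)/6 = 60/6 = 10

Forward pass:
ES_A = 0; EF_A = 13
ES_B = 13; EF_B = 13+15 = 28
ES_C = 13; EF_C = 13+5 = 18
ES_D = 13; EF_D = 13+13 = 26
ES_E = 28; EF_E = 28+6 = 34
ES_F = max(EF_B=28, EF_D=26) = 28; EF_F = 28+4 = 32
ES_G = 34; EF_G = 34+13 = 47
ES_H = max(EF_C=18, EF_F=32, EF_G=47) = 47; EF_H = 47+10 = 57
Expected project duration μ = 57 days. Critical path: A → B → E → G → H.

57 days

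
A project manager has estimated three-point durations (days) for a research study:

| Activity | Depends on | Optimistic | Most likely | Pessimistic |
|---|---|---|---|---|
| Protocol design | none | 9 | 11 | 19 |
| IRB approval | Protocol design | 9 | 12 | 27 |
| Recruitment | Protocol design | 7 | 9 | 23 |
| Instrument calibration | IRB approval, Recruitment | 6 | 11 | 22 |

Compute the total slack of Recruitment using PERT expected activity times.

3 days

te_Protocol design = (9 + 4·11 + 19)/6 = 72/6 = 12
te_IRB approval = (9 + 4·12 + 27)/6 = 84/6 = 14
te_Recruitment = (7 + 4·9 + 23)/6 = 66/6 = 11
te_Instrument calibration = (6 + 4·11 + 22)/6 = 72/6 = 12

Forward pass:
ES_Protocol design = 0; EF_Protocol design = 12
ES_IRB approval = 12; EF_IRB approval = 12+14 = 26
ES_Recruitment = 12; EF_Recruitment = 12+11 = 23
ES_Instrument calibration = max(EF_IRB approval=26, EF_Recruitment=23) = 26; EF_Instrument calibration = 26+12 = 38
Expected project duration μ = 38 days. Critical path: Protocol design → IRB approval → Instrument calibration.

Backward pass:
LF_Instrument calibration = 38; LS_Instrument calibration = 38−12 = 26
LF_Recruitment = LS_Instrument calibration = 26; LS_Recruitment = 26−11 = 15
LF_IRB approval = LS_Instrument calibration = 26; LS_IRB approval = 26−14 = 12
LF_Protocol design = min(LS_IRB approval=12, LS_Recruitment=15) = 12; LS_Protocol design = 12−12 = 0
Slack_Recruitment = LS_Recruitment − ES_Recruitment = 15 − 12 = 3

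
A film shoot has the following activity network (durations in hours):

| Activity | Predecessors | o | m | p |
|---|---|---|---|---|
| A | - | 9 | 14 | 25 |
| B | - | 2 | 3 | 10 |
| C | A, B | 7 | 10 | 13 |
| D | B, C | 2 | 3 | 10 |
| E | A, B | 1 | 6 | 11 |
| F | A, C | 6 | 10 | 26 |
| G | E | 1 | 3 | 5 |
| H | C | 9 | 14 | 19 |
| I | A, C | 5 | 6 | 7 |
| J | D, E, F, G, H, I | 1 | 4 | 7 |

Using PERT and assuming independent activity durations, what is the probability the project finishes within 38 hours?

0.074

te_A = (9 + 4·14 + 25)/6 = 90/6 = 15; σ²_A = ((25−9)/6)² = 7.111
te_B = (2 + 4·3 + 10)/6 = 24/6 = 4; σ²_B = ((10−2)/6)² = 1.778
te_C = (7 + 4·10 + 13)/6 = 60/6 = 10; σ²_C = ((13−7)/6)² = 1.000
te_D = (2 + 4·3 + 10)/6 = 24/6 = 4; σ²_D = ((10−2)/6)² = 1.778
te_E = (1 + 4·6 + 11)/6 = 36/6 = 6; σ²_E = ((11−1)/6)² = 2.778
te_F = (6 + 4·10 + 26)/6 = 72/6 = 12; σ²_F = ((26−6)/6)² = 11.111
te_G = (1 + 4·3 + 5)/6 = 18/6 = 3; σ²_G = ((5−1)/6)² = 0.444
te_H = (9 + 4·14 + 19)/6 = 84/6 = 14; σ²_H = ((19−9)/6)² = 2.778
te_I = (5 + 4·6 + 7)/6 = 36/6 = 6; σ²_I = ((7−5)/6)² = 0.111
te_J = (1 + 4·4 + 7)/6 = 24/6 = 4; σ²_J = ((7−1)/6)² = 1.000

Forward pass:
ES_A = 0; EF_A = 15
ES_B = 0; EF_B = 4
ES_C = max(EF_A=15, EF_B=4) = 15; EF_C = 15+10 = 25
ES_D = max(EF_B=4, EF_C=25) = 25; EF_D = 25+4 = 29
ES_E = max(EF_A=15, EF_B=4) = 15; EF_E = 15+6 = 21
ES_F = max(EF_A=15, EF_C=25) = 25; EF_F = 25+12 = 37
ES_G = 21; EF_G = 21+3 = 24
ES_H = 25; EF_H = 25+14 = 39
ES_I = max(EF_A=15, EF_C=25) = 25; EF_I = 25+6 = 31
ES_J = max(EF_D=29, EF_E=21, EF_F=37, EF_G=24, EF_H=39, EF_I=31) = 39; EF_J = 39+4 = 43
Expected project duration μ = 43 hours. Critical path: A → C → H → J.

Variance along critical path = 7.111 + 1.000 + 2.778 + 1.000 = 11.889; σ = √11.889 = 3.448 hours.
Z = (38 − 43) / 3.448 = -1.450
P(T ≤ 38) = Φ(-1.450) ≈ 0.074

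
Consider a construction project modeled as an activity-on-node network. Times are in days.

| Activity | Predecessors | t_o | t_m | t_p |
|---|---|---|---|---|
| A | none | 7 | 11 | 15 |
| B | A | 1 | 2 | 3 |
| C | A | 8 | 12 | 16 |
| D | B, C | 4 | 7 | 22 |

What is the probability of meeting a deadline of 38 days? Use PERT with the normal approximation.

0.955

te_A = (7 + 4·11 + 15)/6 = 66/6 = 11; σ²_A = ((15−7)/6)² = 1.778
te_B = (1 + 4·2 + 3)/6 = 12/6 = 2; σ²_B = ((3−1)/6)² = 0.111
te_C = (8 + 4·12 + 16)/6 = 72/6 = 12; σ²_C = ((16−8)/6)² = 1.778
te_D = (4 + 4·7 + 22)/6 = 54/6 = 9; σ²_D = ((22−4)/6)² = 9.000

Forward pass:
ES_A = 0; EF_A = 11
ES_B = 11; EF_B = 11+2 = 13
ES_C = 11; EF_C = 11+12 = 23
ES_D = max(EF_B=13, EF_C=23) = 23; EF_D = 23+9 = 32
Expected project duration μ = 32 days. Critical path: A → C → D.

Variance along critical path = 1.778 + 1.778 + 9.000 = 12.556; σ = √12.556 = 3.543 days.
Z = (38 − 32) / 3.543 = 1.693
P(T ≤ 38) = Φ(1.693) ≈ 0.955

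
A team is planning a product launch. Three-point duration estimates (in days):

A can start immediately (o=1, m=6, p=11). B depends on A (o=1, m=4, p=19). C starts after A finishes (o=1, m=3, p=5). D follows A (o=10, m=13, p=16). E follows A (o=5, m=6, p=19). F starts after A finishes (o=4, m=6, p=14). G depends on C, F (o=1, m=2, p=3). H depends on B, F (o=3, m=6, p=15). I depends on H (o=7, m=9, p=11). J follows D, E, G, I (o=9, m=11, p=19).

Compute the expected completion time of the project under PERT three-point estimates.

41 days

te_A = (1 + 4·6 + 11)/6 = 36/6 = 6
te_B = (1 + 4·4 + 19)/6 = 36/6 = 6
te_C = (1 + 4·3 + 5)/6 = 18/6 = 3
te_D = (10 + 4·13 + 16)/6 = 78/6 = 13
te_E = (5 + 4·6 + 19)/6 = 48/6 = 8
te_F = (4 + 4·6 + 14)/6 = 42/6 = 7
te_G = (1 + 4·2 + 3)/6 = 12/6 = 2
te_H = (3 + 4·6 + 15)/6 = 42/6 = 7
te_I = (7 + 4·9 + 11)/6 = 54/6 = 9
te_J = (9 + 4·11 + 19)/6 = 72/6 = 12

Forward pass:
ES_A = 0; EF_A = 6
ES_B = 6; EF_B = 6+6 = 12
ES_C = 6; EF_C = 6+3 = 9
ES_D = 6; EF_D = 6+13 = 19
ES_E = 6; EF_E = 6+8 = 14
ES_F = 6; EF_F = 6+7 = 13
ES_G = max(EF_C=9, EF_F=13) = 13; EF_G = 13+2 = 15
ES_H = max(EF_B=12, EF_F=13) = 13; EF_H = 13+7 = 20
ES_I = 20; EF_I = 20+9 = 29
ES_J = max(EF_D=19, EF_E=14, EF_G=15, EF_I=29) = 29; EF_J = 29+12 = 41
Expected project duration μ = 41 days. Critical path: A → F → H → I → J.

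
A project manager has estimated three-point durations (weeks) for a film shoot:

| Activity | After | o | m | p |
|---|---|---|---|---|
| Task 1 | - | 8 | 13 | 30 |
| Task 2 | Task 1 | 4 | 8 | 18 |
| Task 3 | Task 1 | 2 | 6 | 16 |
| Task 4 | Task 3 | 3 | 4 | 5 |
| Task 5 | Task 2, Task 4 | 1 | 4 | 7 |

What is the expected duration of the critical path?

te_Task 1 = (8 + 4·13 + 30)/6 = 90/6 = 15
te_Task 2 = (4 + 4·8 + 18)/6 = 54/6 = 9
te_Task 3 = (2 + 4·6 + 16)/6 = 42/6 = 7
te_Task 4 = (3 + 4·4 + 5)/6 = 24/6 = 4
te_Task 5 = (1 + 4·4 + 7)/6 = 24/6 = 4

Forward pass:
ES_Task 1 = 0; EF_Task 1 = 15
ES_Task 2 = 15; EF_Task 2 = 15+9 = 24
ES_Task 3 = 15; EF_Task 3 = 15+7 = 22
ES_Task 4 = 22; EF_Task 4 = 22+4 = 26
ES_Task 5 = max(EF_Task 2=24, EF_Task 4=26) = 26; EF_Task 5 = 26+4 = 30
Expected project duration μ = 30 weeks. Critical path: Task 1 → Task 3 → Task 4 → Task 5.

30 weeks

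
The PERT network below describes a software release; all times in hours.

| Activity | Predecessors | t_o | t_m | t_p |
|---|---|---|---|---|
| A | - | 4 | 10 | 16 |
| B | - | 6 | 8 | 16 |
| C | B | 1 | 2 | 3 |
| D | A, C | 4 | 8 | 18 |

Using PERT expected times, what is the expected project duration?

te_A = (4 + 4·10 + 16)/6 = 60/6 = 10
te_B = (6 + 4·8 + 16)/6 = 54/6 = 9
te_C = (1 + 4·2 + 3)/6 = 12/6 = 2
te_D = (4 + 4·8 + 18)/6 = 54/6 = 9

Forward pass:
ES_A = 0; EF_A = 10
ES_B = 0; EF_B = 9
ES_C = 9; EF_C = 9+2 = 11
ES_D = max(EF_A=10, EF_C=11) = 11; EF_D = 11+9 = 20
Expected project duration μ = 20 hours. Critical path: B → C → D.

20 hours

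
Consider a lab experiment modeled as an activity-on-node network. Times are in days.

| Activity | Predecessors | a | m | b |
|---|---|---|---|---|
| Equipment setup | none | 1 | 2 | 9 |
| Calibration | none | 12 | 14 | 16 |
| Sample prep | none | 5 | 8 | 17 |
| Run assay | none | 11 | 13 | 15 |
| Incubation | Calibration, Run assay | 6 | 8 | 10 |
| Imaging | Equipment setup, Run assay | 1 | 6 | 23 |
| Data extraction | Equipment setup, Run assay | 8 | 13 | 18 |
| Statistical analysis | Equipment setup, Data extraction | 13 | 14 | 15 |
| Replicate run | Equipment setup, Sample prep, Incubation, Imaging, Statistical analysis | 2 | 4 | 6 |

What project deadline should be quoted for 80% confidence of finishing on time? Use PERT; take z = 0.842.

te_Equipment setup = (1 + 4·2 + 9)/6 = 18/6 = 3; σ²_Equipment setup = ((9−1)/6)² = 1.778
te_Calibration = (12 + 4·14 + 16)/6 = 84/6 = 14; σ²_Calibration = ((16−12)/6)² = 0.444
te_Sample prep = (5 + 4·8 + 17)/6 = 54/6 = 9; σ²_Sample prep = ((17−5)/6)² = 4.000
te_Run assay = (11 + 4·13 + 15)/6 = 78/6 = 13; σ²_Run assay = ((15−11)/6)² = 0.444
te_Incubation = (6 + 4·8 + 10)/6 = 48/6 = 8; σ²_Incubation = ((10−6)/6)² = 0.444
te_Imaging = (1 + 4·6 + 23)/6 = 48/6 = 8; σ²_Imaging = ((23−1)/6)² = 13.444
te_Data extraction = (8 + 4·13 + 18)/6 = 78/6 = 13; σ²_Data extraction = ((18−8)/6)² = 2.778
te_Statistical analysis = (13 + 4·14 + 15)/6 = 84/6 = 14; σ²_Statistical analysis = ((15−13)/6)² = 0.111
te_Replicate run = (2 + 4·4 + 6)/6 = 24/6 = 4; σ²_Replicate run = ((6−2)/6)² = 0.444

Forward pass:
ES_Equipment setup = 0; EF_Equipment setup = 3
ES_Calibration = 0; EF_Calibration = 14
ES_Sample prep = 0; EF_Sample prep = 9
ES_Run assay = 0; EF_Run assay = 13
ES_Incubation = max(EF_Calibration=14, EF_Run assay=13) = 14; EF_Incubation = 14+8 = 22
ES_Imaging = max(EF_Equipment setup=3, EF_Run assay=13) = 13; EF_Imaging = 13+8 = 21
ES_Data extraction = max(EF_Equipment setup=3, EF_Run assay=13) = 13; EF_Data extraction = 13+13 = 26
ES_Statistical analysis = max(EF_Equipment setup=3, EF_Data extraction=26) = 26; EF_Statistical analysis = 26+14 = 40
ES_Replicate run = max(EF_Equipment setup=3, EF_Sample prep=9, EF_Incubation=22, EF_Imaging=21, EF_Statistical analysis=40) = 40; EF_Replicate run = 40+4 = 44
Expected project duration μ = 44 days. Critical path: Run assay → Data extraction → Statistical analysis → Replicate run.

Variance along critical path = 0.444 + 2.778 + 0.111 + 0.444 = 3.778; σ = 1.944 days.
D = μ + z·σ = 44 + 0.842·1.944 = 45.6 days

45.6 days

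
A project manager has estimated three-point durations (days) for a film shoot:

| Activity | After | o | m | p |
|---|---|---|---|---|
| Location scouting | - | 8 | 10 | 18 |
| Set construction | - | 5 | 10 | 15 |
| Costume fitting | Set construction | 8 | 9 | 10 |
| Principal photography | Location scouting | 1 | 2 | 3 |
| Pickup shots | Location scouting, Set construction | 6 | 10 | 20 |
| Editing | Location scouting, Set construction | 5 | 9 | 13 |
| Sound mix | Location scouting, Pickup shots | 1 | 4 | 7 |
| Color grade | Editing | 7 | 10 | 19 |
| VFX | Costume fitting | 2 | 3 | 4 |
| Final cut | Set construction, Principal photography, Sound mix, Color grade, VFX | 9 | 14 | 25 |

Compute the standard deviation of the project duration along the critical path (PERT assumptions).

3.96 days

te_Location scouting = (8 + 4·10 + 18)/6 = 66/6 = 11; σ²_Location scouting = ((18−8)/6)² = 2.778
te_Set construction = (5 + 4·10 + 15)/6 = 60/6 = 10; σ²_Set construction = ((15−5)/6)² = 2.778
te_Costume fitting = (8 + 4·9 + 10)/6 = 54/6 = 9; σ²_Costume fitting = ((10−8)/6)² = 0.111
te_Principal photography = (1 + 4·2 + 3)/6 = 12/6 = 2; σ²_Principal photography = ((3−1)/6)² = 0.111
te_Pickup shots = (6 + 4·10 + 20)/6 = 66/6 = 11; σ²_Pickup shots = ((20−6)/6)² = 5.444
te_Editing = (5 + 4·9 + 13)/6 = 54/6 = 9; σ²_Editing = ((13−5)/6)² = 1.778
te_Sound mix = (1 + 4·4 + 7)/6 = 24/6 = 4; σ²_Sound mix = ((7−1)/6)² = 1.000
te_Color grade = (7 + 4·10 + 19)/6 = 66/6 = 11; σ²_Color grade = ((19−7)/6)² = 4.000
te_VFX = (2 + 4·3 + 4)/6 = 18/6 = 3; σ²_VFX = ((4−2)/6)² = 0.111
te_Final cut = (9 + 4·14 + 25)/6 = 90/6 = 15; σ²_Final cut = ((25−9)/6)² = 7.111

Forward pass:
ES_Location scouting = 0; EF_Location scouting = 11
ES_Set construction = 0; EF_Set construction = 10
ES_Costume fitting = 10; EF_Costume fitting = 10+9 = 19
ES_Principal photography = 11; EF_Principal photography = 11+2 = 13
ES_Pickup shots = max(EF_Location scouting=11, EF_Set construction=10) = 11; EF_Pickup shots = 11+11 = 22
ES_Editing = max(EF_Location scouting=11, EF_Set construction=10) = 11; EF_Editing = 11+9 = 20
ES_Sound mix = max(EF_Location scouting=11, EF_Pickup shots=22) = 22; EF_Sound mix = 22+4 = 26
ES_Color grade = 20; EF_Color grade = 20+11 = 31
ES_VFX = 19; EF_VFX = 19+3 = 22
ES_Final cut = max(EF_Set construction=10, EF_Principal photography=13, EF_Sound mix=26, EF_Color grade=31, EF_VFX=22) = 31; EF_Final cut = 31+15 = 46
Expected project duration μ = 46 days. Critical path: Location scouting → Editing → Color grade → Final cut.

Variance along critical path = 2.778 + 1.778 + 4.000 + 7.111 = 15.667
σ = √15.667 = 3.958 days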